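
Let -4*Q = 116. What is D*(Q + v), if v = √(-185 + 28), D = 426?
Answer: -12354 + 426*I*√157 ≈ -12354.0 + 5337.8*I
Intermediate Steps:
v = I*√157 (v = √(-157) = I*√157 ≈ 12.53*I)
Q = -29 (Q = -¼*116 = -29)
D*(Q + v) = 426*(-29 + I*√157) = -12354 + 426*I*√157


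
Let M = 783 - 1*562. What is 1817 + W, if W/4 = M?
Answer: 2701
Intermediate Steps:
M = 221 (M = 783 - 562 = 221)
W = 884 (W = 4*221 = 884)
1817 + W = 1817 + 884 = 2701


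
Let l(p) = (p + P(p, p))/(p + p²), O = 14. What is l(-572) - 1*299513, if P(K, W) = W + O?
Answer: -48912270543/163306 ≈ -2.9951e+5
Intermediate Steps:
P(K, W) = 14 + W (P(K, W) = W + 14 = 14 + W)
l(p) = (14 + 2*p)/(p + p²) (l(p) = (p + (14 + p))/(p + p²) = (14 + 2*p)/(p + p²))
l(-572) - 1*299513 = 2*(7 - 572)/(-572*(1 - 572)) - 1*299513 = 2*(-1/572)*(-565)/(-571) - 299513 = 2*(-1/572)*(-1/571)*(-565) - 299513 = -565/163306 - 299513 = -48912270543/163306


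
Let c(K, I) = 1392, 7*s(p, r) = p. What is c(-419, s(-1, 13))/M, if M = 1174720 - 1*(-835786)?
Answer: 696/1005253 ≈ 0.00069236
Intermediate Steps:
s(p, r) = p/7
M = 2010506 (M = 1174720 + 835786 = 2010506)
c(-419, s(-1, 13))/M = 1392/2010506 = 1392*(1/2010506) = 696/1005253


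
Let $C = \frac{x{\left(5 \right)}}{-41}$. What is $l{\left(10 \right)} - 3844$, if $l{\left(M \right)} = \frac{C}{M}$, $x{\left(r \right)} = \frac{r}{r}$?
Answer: $- \frac{1576041}{410} \approx -3844.0$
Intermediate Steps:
$x{\left(r \right)} = 1$
$C = - \frac{1}{41}$ ($C = 1 \frac{1}{-41} = 1 \left(- \frac{1}{41}\right) = - \frac{1}{41} \approx -0.02439$)
$l{\left(M \right)} = - \frac{1}{41 M}$
$l{\left(10 \right)} - 3844 = - \frac{1}{41 \cdot 10} - 3844 = \left(- \frac{1}{41}\right) \frac{1}{10} - 3844 = - \frac{1}{410} - 3844 = - \frac{1576041}{410}$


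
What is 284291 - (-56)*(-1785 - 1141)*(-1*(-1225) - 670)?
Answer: -90655789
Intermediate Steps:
284291 - (-56)*(-1785 - 1141)*(-1*(-1225) - 670) = 284291 - (-56)*(-2926*(1225 - 670)) = 284291 - (-56)*(-2926*555) = 284291 - (-56)*(-1623930) = 284291 - 1*90940080 = 284291 - 90940080 = -90655789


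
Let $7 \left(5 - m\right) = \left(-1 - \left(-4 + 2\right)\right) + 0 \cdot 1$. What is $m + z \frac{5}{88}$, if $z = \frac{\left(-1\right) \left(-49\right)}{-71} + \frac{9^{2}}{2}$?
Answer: $\frac{622719}{87472} \approx 7.1191$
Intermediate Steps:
$m = \frac{34}{7}$ ($m = 5 - \frac{\left(-1 - \left(-4 + 2\right)\right) + 0 \cdot 1}{7} = 5 - \frac{\left(-1 - -2\right) + 0}{7} = 5 - \frac{\left(-1 + 2\right) + 0}{7} = 5 - \frac{1 + 0}{7} = 5 - \frac{1}{7} = \frac{34}{7} \approx 4.8571$)
$z = \frac{5653}{142}$ ($z = 49 \left(- \frac{1}{71}\right) + 81 \cdot \frac{1}{2} = - \frac{49}{71} + \frac{81}{2} = \frac{5653}{142} \approx 39.81$)
$m + z \frac{5}{88} = \frac{34}{7} + \frac{5653 \cdot \frac{5}{88}}{142} = \frac{34}{7} + \frac{5653 \cdot 5 \cdot \frac{1}{88}}{142} = \frac{34}{7} + \frac{5653}{142} \cdot \frac{5}{88} = \frac{34}{7} + \frac{28265}{12496} = \frac{622719}{87472}$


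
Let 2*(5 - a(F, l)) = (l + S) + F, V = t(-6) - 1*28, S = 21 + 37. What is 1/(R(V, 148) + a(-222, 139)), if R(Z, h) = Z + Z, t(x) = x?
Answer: -2/101 ≈ -0.019802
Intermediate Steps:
S = 58
V = -34 (V = -6 - 1*28 = -6 - 28 = -34)
a(F, l) = -24 - F/2 - l/2 (a(F, l) = 5 - ((l + 58) + F)/2 = 5 - ((58 + l) + F)/2 = 5 - (58 + F + l)/2 = 5 + (-29 - F/2 - l/2) = -24 - F/2 - l/2)
R(Z, h) = 2*Z
1/(R(V, 148) + a(-222, 139)) = 1/(2*(-34) + (-24 - 1/2*(-222) - 1/2*139)) = 1/(-68 + (-24 + 111 - 139/2)) = 1/(-68 + 35/2) = 1/(-101/2) = -2/101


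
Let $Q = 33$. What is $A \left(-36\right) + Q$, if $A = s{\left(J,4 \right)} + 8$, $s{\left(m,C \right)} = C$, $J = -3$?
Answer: $-399$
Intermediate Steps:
$A = 12$ ($A = 4 + 8 = 12$)
$A \left(-36\right) + Q = 12 \left(-36\right) + 33 = -432 + 33 = -399$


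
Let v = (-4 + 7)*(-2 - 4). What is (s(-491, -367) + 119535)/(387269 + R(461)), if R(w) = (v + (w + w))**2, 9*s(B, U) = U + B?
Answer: 358319/3613455 ≈ 0.099162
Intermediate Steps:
v = -18 (v = 3*(-6) = -18)
s(B, U) = B/9 + U/9 (s(B, U) = (U + B)/9 = (B + U)/9 = B/9 + U/9)
R(w) = (-18 + 2*w)**2 (R(w) = (-18 + (w + w))**2 = (-18 + 2*w)**2)
(s(-491, -367) + 119535)/(387269 + R(461)) = (((1/9)*(-491) + (1/9)*(-367)) + 119535)/(387269 + 4*(-9 + 461)**2) = ((-491/9 - 367/9) + 119535)/(387269 + 4*452**2) = (-286/3 + 119535)/(387269 + 4*204304) = 358319/(3*(387269 + 817216)) = (358319/3)/1204485 = (358319/3)*(1/1204485) = 358319/3613455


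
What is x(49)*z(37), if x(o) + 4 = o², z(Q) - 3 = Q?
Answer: 95880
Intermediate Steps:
z(Q) = 3 + Q
x(o) = -4 + o²
x(49)*z(37) = (-4 + 49²)*(3 + 37) = (-4 + 2401)*40 = 2397*40 = 95880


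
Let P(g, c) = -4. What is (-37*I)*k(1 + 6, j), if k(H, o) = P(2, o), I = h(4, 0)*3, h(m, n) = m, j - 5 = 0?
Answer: 1776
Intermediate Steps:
j = 5 (j = 5 + 0 = 5)
I = 12 (I = 4*3 = 12)
k(H, o) = -4
(-37*I)*k(1 + 6, j) = -37*12*(-4) = -444*(-4) = 1776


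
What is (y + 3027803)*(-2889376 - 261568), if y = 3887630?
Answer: -21790142118752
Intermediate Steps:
(y + 3027803)*(-2889376 - 261568) = (3887630 + 3027803)*(-2889376 - 261568) = 6915433*(-3150944) = -21790142118752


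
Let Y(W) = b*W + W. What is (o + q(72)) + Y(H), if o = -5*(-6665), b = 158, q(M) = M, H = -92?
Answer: 18769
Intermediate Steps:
Y(W) = 159*W (Y(W) = 158*W + W = 159*W)
o = 33325
(o + q(72)) + Y(H) = (33325 + 72) + 159*(-92) = 33397 - 14628 = 18769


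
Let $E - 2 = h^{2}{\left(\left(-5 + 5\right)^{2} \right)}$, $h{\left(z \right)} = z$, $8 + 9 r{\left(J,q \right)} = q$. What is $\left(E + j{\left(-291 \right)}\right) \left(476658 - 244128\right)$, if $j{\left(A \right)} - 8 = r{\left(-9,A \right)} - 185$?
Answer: $- \frac{145253740}{3} \approx -4.8418 \cdot 10^{7}$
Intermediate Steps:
$r{\left(J,q \right)} = - \frac{8}{9} + \frac{q}{9}$
$j{\left(A \right)} = - \frac{1601}{9} + \frac{A}{9}$ ($j{\left(A \right)} = 8 + \left(\left(- \frac{8}{9} + \frac{A}{9}\right) - 185\right) = 8 + \left(- \frac{1673}{9} + \frac{A}{9}\right) = - \frac{1601}{9} + \frac{A}{9}$)
$E = 2$ ($E = 2 + \left(\left(-5 + 5\right)^{2}\right)^{2} = 2 + \left(0^{2}\right)^{2} = 2 + 0^{2} = 2 + 0 = 2$)
$\left(E + j{\left(-291 \right)}\right) \left(476658 - 244128\right) = \left(2 + \left(- \frac{1601}{9} + \frac{1}{9} \left(-291\right)\right)\right) \left(476658 - 244128\right) = \left(2 - \frac{1892}{9}\right) 232530 = \left(- \frac{1874}{9}\right) 232530 = - \frac{145253740}{3}$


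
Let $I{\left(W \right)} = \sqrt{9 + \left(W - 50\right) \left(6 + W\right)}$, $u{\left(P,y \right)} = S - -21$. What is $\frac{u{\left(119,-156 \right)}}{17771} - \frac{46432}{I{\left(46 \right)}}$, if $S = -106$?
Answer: $- \frac{85}{17771} + \frac{46432 i \sqrt{199}}{199} \approx -0.0047831 + 3291.5 i$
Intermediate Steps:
$u{\left(P,y \right)} = -85$ ($u{\left(P,y \right)} = -106 - -21 = -106 + 21 = -85$)
$I{\left(W \right)} = \sqrt{9 + \left(-50 + W\right) \left(6 + W\right)}$
$\frac{u{\left(119,-156 \right)}}{17771} - \frac{46432}{I{\left(46 \right)}} = - \frac{85}{17771} - \frac{46432}{\sqrt{-291 + 46^{2} - 2024}} = \left(-85\right) \frac{1}{17771} - \frac{46432}{\sqrt{-291 + 2116 - 2024}} = - \frac{85}{17771} - \frac{46432}{\sqrt{-199}} = - \frac{85}{17771} - \frac{46432}{i \sqrt{199}} = - \frac{85}{17771} - 46432 \left(- \frac{i \sqrt{199}}{199}\right) = - \frac{85}{17771} + \frac{46432 i \sqrt{199}}{199}$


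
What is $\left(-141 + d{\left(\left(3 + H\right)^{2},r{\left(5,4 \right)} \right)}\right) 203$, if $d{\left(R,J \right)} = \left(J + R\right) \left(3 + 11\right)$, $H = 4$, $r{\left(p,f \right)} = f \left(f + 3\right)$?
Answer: $190211$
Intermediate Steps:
$r{\left(p,f \right)} = f \left(3 + f\right)$
$d{\left(R,J \right)} = 14 J + 14 R$ ($d{\left(R,J \right)} = \left(J + R\right) 14 = 14 J + 14 R$)
$\left(-141 + d{\left(\left(3 + H\right)^{2},r{\left(5,4 \right)} \right)}\right) 203 = \left(-141 + \left(14 \cdot 4 \left(3 + 4\right) + 14 \left(3 + 4\right)^{2}\right)\right) 203 = \left(-141 + \left(14 \cdot 4 \cdot 7 + 14 \cdot 7^{2}\right)\right) 203 = \left(-141 + \left(14 \cdot 28 + 14 \cdot 49\right)\right) 203 = \left(-141 + \left(392 + 686\right)\right) 203 = \left(-141 + 1078\right) 203 = 937 \cdot 203 = 190211$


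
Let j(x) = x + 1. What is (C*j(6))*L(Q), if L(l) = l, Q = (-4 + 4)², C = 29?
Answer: 0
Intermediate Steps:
j(x) = 1 + x
Q = 0 (Q = 0² = 0)
(C*j(6))*L(Q) = (29*(1 + 6))*0 = (29*7)*0 = 203*0 = 0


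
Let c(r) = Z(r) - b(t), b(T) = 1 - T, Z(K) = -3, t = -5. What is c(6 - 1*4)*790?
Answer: -7110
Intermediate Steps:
c(r) = -9 (c(r) = -3 - (1 - 1*(-5)) = -3 - (1 + 5) = -3 - 1*6 = -3 - 6 = -9)
c(6 - 1*4)*790 = -9*790 = -7110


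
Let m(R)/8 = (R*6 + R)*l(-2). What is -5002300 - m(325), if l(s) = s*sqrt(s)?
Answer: -5002300 + 36400*I*sqrt(2) ≈ -5.0023e+6 + 51477.0*I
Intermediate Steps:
l(s) = s**(3/2)
m(R) = -112*I*R*sqrt(2) (m(R) = 8*((R*6 + R)*(-2)**(3/2)) = 8*((6*R + R)*(-2*I*sqrt(2))) = 8*((7*R)*(-2*I*sqrt(2))) = 8*(-14*I*R*sqrt(2)) = -112*I*R*sqrt(2))
-5002300 - m(325) = -5002300 - (-112)*I*325*sqrt(2) = -5002300 - (-36400)*I*sqrt(2) = -5002300 + 36400*I*sqrt(2)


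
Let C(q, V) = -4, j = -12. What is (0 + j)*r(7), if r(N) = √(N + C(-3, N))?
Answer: -12*√3 ≈ -20.785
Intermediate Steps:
r(N) = √(-4 + N) (r(N) = √(N - 4) = √(-4 + N))
(0 + j)*r(7) = (0 - 12)*√(-4 + 7) = -12*√3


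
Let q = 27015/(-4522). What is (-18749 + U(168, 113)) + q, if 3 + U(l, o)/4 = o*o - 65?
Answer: 144925695/4522 ≈ 32049.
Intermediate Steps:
q = -27015/4522 (q = 27015*(-1/4522) = -27015/4522 ≈ -5.9741)
U(l, o) = -272 + 4*o² (U(l, o) = -12 + 4*(o*o - 65) = -12 + 4*(o² - 65) = -12 + 4*(-65 + o²) = -12 + (-260 + 4*o²) = -272 + 4*o²)
(-18749 + U(168, 113)) + q = (-18749 + (-272 + 4*113²)) - 27015/4522 = (-18749 + (-272 + 4*12769)) - 27015/4522 = (-18749 + (-272 + 51076)) - 27015/4522 = (-18749 + 50804) - 27015/4522 = 32055 - 27015/4522 = 144925695/4522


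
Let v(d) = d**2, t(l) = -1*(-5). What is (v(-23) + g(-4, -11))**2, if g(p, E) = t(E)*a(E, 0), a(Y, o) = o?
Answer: 279841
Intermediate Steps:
t(l) = 5
g(p, E) = 0 (g(p, E) = 5*0 = 0)
(v(-23) + g(-4, -11))**2 = ((-23)**2 + 0)**2 = (529 + 0)**2 = 529**2 = 279841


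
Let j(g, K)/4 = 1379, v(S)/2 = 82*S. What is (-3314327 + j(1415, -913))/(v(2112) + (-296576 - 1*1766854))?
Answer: 1102937/572354 ≈ 1.9270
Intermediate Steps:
v(S) = 164*S (v(S) = 2*(82*S) = 164*S)
j(g, K) = 5516 (j(g, K) = 4*1379 = 5516)
(-3314327 + j(1415, -913))/(v(2112) + (-296576 - 1*1766854)) = (-3314327 + 5516)/(164*2112 + (-296576 - 1*1766854)) = -3308811/(346368 + (-296576 - 1766854)) = -3308811/(346368 - 2063430) = -3308811/(-1717062) = -3308811*(-1/1717062) = 1102937/572354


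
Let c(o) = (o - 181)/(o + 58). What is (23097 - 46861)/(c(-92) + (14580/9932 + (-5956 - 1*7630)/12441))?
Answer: -1919937618456/679084589 ≈ -2827.2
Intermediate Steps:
c(o) = (-181 + o)/(58 + o)
(23097 - 46861)/(c(-92) + (14580/9932 + (-5956 - 1*7630)/12441)) = (23097 - 46861)/((-181 - 92)/(58 - 92) + (14580/9932 + (-5956 - 1*7630)/12441)) = -23764/(-273/(-34) + (14580*(1/9932) + (-5956 - 7630)*(1/12441))) = -23764/(-1/34*(-273) + (3645/2483 - 13586*1/12441)) = -23764/(273/34 + (3645/2483 - 13586/12441)) = -23764/(273/34 + 893339/2376231) = -23764/679084589/80791854 = -23764*80791854/679084589 = -1919937618456/679084589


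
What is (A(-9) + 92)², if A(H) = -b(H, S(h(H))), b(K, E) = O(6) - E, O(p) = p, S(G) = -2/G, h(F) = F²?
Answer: 48497296/6561 ≈ 7391.8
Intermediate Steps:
b(K, E) = 6 - E
A(H) = -6 - 2/H² (A(H) = -(6 - (-2)/(H²)) = -(6 - (-2)/H²) = -(6 + 2/H²) = -6 - 2/H²)
(A(-9) + 92)² = ((-6 - 2/(-9)²) + 92)² = ((-6 - 2*1/81) + 92)² = ((-6 - 2/81) + 92)² = (-488/81 + 92)² = (6964/81)² = 48497296/6561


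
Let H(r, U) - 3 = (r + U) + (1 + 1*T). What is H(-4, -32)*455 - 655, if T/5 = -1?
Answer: -17490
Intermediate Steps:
T = -5 (T = 5*(-1) = -5)
H(r, U) = -1 + U + r (H(r, U) = 3 + ((r + U) + (1 + 1*(-5))) = 3 + ((U + r) + (1 - 5)) = 3 + ((U + r) - 4) = 3 + (-4 + U + r) = -1 + U + r)
H(-4, -32)*455 - 655 = (-1 - 32 - 4)*455 - 655 = -37*455 - 655 = -16835 - 655 = -17490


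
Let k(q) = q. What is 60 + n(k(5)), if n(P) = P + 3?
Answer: 68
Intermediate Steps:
n(P) = 3 + P
60 + n(k(5)) = 60 + (3 + 5) = 60 + 8 = 68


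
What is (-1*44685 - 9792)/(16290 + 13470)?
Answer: -18159/9920 ≈ -1.8305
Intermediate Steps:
(-1*44685 - 9792)/(16290 + 13470) = (-44685 - 9792)/29760 = -54477*1/29760 = -18159/9920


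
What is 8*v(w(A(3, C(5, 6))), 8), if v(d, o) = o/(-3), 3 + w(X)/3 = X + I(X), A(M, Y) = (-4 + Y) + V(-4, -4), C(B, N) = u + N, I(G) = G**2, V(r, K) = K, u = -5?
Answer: -64/3 ≈ -21.333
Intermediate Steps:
C(B, N) = -5 + N
A(M, Y) = -8 + Y (A(M, Y) = (-4 + Y) - 4 = -8 + Y)
w(X) = -9 + 3*X + 3*X**2 (w(X) = -9 + 3*(X + X**2) = -9 + (3*X + 3*X**2) = -9 + 3*X + 3*X**2)
v(d, o) = -o/3 (v(d, o) = o*(-1/3) = -o/3)
8*v(w(A(3, C(5, 6))), 8) = 8*(-1/3*8) = 8*(-8/3) = -64/3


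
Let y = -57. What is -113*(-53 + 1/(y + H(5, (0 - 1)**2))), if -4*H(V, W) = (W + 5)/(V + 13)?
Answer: 4103821/685 ≈ 5991.0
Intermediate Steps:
H(V, W) = -(5 + W)/(4*(13 + V)) (H(V, W) = -(W + 5)/(4*(V + 13)) = -(5 + W)/(4*(13 + V)))
-113*(-53 + 1/(y + H(5, (0 - 1)**2))) = -113*(-53 + 1/(-57 + (-5 - (0 - 1)**2)/(4*(13 + 5)))) = -113*(-53 + 1/(-57 + (1/4)*(-5 - 1*(-1)**2)/18)) = -113*(-53 + 1/(-57 + (1/4)*(1/18)*(-5 - 1*1))) = -113*(-53 + 1/(-57 + (1/4)*(1/18)*(-5 - 1))) = -113*(-53 + 1/(-57 + (1/4)*(1/18)*(-6))) = -113*(-53 + 1/(-57 - 1/12)) = -113*(-53 + 1/(-685/12)) = -113*(-53 - 12/685) = -113*(-36317/685) = 4103821/685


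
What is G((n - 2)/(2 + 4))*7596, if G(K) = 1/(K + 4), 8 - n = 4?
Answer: 22788/13 ≈ 1752.9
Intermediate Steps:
n = 4 (n = 8 - 1*4 = 8 - 4 = 4)
G(K) = 1/(4 + K)
G((n - 2)/(2 + 4))*7596 = 7596/(4 + (4 - 2)/(2 + 4)) = 7596/(4 + 2/6) = 7596/(4 + 2*(⅙)) = 7596/(4 + ⅓) = 7596/(13/3) = (3/13)*7596 = 22788/13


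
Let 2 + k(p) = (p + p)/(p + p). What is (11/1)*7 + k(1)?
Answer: 76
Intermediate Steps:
k(p) = -1 (k(p) = -2 + (p + p)/(p + p) = -2 + (2*p)/((2*p)) = -2 + (2*p)*(1/(2*p)) = -2 + 1 = -1)
(11/1)*7 + k(1) = (11/1)*7 - 1 = (11*1)*7 - 1 = 11*7 - 1 = 77 - 1 = 76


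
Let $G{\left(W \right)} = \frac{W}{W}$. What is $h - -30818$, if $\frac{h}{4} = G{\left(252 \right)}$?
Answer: $30822$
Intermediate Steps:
$G{\left(W \right)} = 1$
$h = 4$ ($h = 4 \cdot 1 = 4$)
$h - -30818 = 4 - -30818 = 4 + 30818 = 30822$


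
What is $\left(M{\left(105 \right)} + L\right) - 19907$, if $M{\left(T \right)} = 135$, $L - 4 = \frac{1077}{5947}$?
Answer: $- \frac{117559219}{5947} \approx -19768.0$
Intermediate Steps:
$L = \frac{24865}{5947}$ ($L = 4 + \frac{1077}{5947} = \frac{24865}{5947} \approx 4.1811$)
$\left(M{\left(105 \right)} + L\right) - 19907 = \left(135 + \frac{24865}{5947}\right) - 19907 = \frac{827710}{5947} - 19907 = - \frac{117559219}{5947}$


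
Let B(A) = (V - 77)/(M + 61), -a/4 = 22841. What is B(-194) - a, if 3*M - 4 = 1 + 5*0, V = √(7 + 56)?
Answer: 17176201/188 + 9*√7/188 ≈ 91363.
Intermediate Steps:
V = 3*√7 (V = √63 = 3*√7 ≈ 7.9373)
M = 5/3 (M = 4/3 + (1 + 5*0)/3 = 4/3 + (1 + 0)/3 = 4/3 + (⅓)*1 = 4/3 + ⅓ = 5/3 ≈ 1.6667)
a = -91364 (a = -4*22841 = -91364)
B(A) = -231/188 + 9*√7/188 (B(A) = (3*√7 - 77)/(5/3 + 61) = (-77 + 3*√7)/(188/3) = (-77 + 3*√7)*(3/188) = -231/188 + 9*√7/188)
B(-194) - a = (-231/188 + 9*√7/188) - 1*(-91364) = (-231/188 + 9*√7/188) + 91364 = 17176201/188 + 9*√7/188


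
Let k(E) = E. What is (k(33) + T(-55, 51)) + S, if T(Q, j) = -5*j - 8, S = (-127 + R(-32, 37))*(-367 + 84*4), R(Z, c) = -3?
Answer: 3800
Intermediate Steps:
S = 4030 (S = (-127 - 3)*(-367 + 84*4) = -130*(-367 + 336) = -130*(-31) = 4030)
T(Q, j) = -8 - 5*j
(k(33) + T(-55, 51)) + S = (33 + (-8 - 5*51)) + 4030 = (33 + (-8 - 255)) + 4030 = (33 - 263) + 4030 = -230 + 4030 = 3800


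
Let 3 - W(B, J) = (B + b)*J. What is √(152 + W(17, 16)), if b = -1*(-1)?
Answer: I*√133 ≈ 11.533*I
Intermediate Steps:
b = 1
W(B, J) = 3 - J*(1 + B) (W(B, J) = 3 - (B + 1)*J = 3 - (1 + B)*J = 3 - J*(1 + B))
√(152 + W(17, 16)) = √(152 + (3 - 1*16 - 1*17*16)) = √(152 + (3 - 16 - 272)) = √(152 - 285) = √(-133) = I*√133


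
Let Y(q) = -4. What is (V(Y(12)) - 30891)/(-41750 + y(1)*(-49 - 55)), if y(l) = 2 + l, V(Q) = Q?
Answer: 30895/42062 ≈ 0.73451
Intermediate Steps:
(V(Y(12)) - 30891)/(-41750 + y(1)*(-49 - 55)) = (-4 - 30891)/(-41750 + (2 + 1)*(-49 - 55)) = -30895/(-41750 + 3*(-104)) = -30895/(-41750 - 312) = -30895/(-42062) = -30895*(-1/42062) = 30895/42062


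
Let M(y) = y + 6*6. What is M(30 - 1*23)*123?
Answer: 5289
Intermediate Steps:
M(y) = 36 + y (M(y) = y + 36 = 36 + y)
M(30 - 1*23)*123 = (36 + (30 - 1*23))*123 = (36 + (30 - 23))*123 = (36 + 7)*123 = 43*123 = 5289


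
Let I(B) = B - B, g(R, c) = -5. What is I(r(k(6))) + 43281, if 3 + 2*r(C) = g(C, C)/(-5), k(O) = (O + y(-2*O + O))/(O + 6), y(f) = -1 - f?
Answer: 43281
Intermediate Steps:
k(O) = (-1 + 2*O)/(6 + O) (k(O) = (O + (-1 - (-2*O + O)))/(O + 6) = (O + (-1 - (-1)*O))/(6 + O) = (O + (-1 + O))/(6 + O) = (-1 + 2*O)/(6 + O))
r(C) = -1 (r(C) = -3/2 + (-5/(-5))/2 = -3/2 + (-5*(-⅕))/2 = -3/2 + (½)*1 = -3/2 + ½ = -1)
I(B) = 0
I(r(k(6))) + 43281 = 0 + 43281 = 43281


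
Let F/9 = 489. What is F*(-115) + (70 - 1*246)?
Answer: -506291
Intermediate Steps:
F = 4401 (F = 9*489 = 4401)
F*(-115) + (70 - 1*246) = 4401*(-115) + (70 - 1*246) = -506115 + (70 - 246) = -506115 - 176 = -506291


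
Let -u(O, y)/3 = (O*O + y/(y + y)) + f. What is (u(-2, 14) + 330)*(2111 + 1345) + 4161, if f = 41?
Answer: 672897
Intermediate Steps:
u(O, y) = -249/2 - 3*O² (u(O, y) = -3*((O*O + y/(y + y)) + 41) = -3*((O² + y/((2*y))) + 41) = -3*((O² + (1/(2*y))*y) + 41) = -3*((O² + ½) + 41) = -3*((½ + O²) + 41) = -3*(83/2 + O²) = -249/2 - 3*O²)
(u(-2, 14) + 330)*(2111 + 1345) + 4161 = ((-249/2 - 3*(-2)²) + 330)*(2111 + 1345) + 4161 = ((-249/2 - 3*4) + 330)*3456 + 4161 = ((-249/2 - 12) + 330)*3456 + 4161 = (-273/2 + 330)*3456 + 4161 = (387/2)*3456 + 4161 = 668736 + 4161 = 672897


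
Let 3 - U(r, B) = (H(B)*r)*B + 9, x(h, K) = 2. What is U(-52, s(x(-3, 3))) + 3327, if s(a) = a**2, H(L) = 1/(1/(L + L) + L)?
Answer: 111257/33 ≈ 3371.4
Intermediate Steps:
H(L) = 1/(L + 1/(2*L)) (H(L) = 1/(1/(2*L) + L) = 1/(L + 1/(2*L)))
U(r, B) = -6 - 2*r*B**2/(1 + 2*B**2) (U(r, B) = 3 - (((2*B/(1 + 2*B**2))*r)*B + 9) = 3 - ((2*B*r/(1 + 2*B**2))*B + 9) = 3 - (2*r*B**2/(1 + 2*B**2) + 9) = 3 - (9 + 2*r*B**2/(1 + 2*B**2)) = 3 + (-9 - 2*r*B**2/(1 + 2*B**2)) = -6 - 2*r*B**2/(1 + 2*B**2))
U(-52, s(x(-3, 3))) + 3327 = 2*(-3 - 6*(2**2)**2 - 1*(-52)*(2**2)**2)/(1 + 2*(2**2)**2) + 3327 = 2*(-3 - 6*4**2 - 1*(-52)*4**2)/(1 + 2*4**2) + 3327 = 2*(-3 - 6*16 - 1*(-52)*16)/(1 + 2*16) + 3327 = 2*(-3 - 96 + 832)/(1 + 32) + 3327 = 2*733/33 + 3327 = 2*(1/33)*733 + 3327 = 1466/33 + 3327 = 111257/33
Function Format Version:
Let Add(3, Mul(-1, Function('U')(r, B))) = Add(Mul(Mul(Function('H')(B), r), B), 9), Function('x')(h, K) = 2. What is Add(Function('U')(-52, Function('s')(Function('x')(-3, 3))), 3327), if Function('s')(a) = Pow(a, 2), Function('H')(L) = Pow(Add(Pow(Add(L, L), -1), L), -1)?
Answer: Rational(111257, 33) ≈ 3371.4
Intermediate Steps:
Function('H')(L) = Pow(Add(L, Mul(Rational(1, 2), Pow(L, -1))), -1) (Function('H')(L) = Pow(Add(Pow(Mul(2, L), -1), L), -1) = Pow(Add(Mul(Rational(1, 2), Pow(L, -1)), L), -1) = Pow(Add(L, Mul(Rational(1, 2), Pow(L, -1))), -1))
Function('U')(r, B) = Add(-6, Mul(-2, r, Pow(B, 2), Pow(Add(1, Mul(2, Pow(B, 2))), -1))) (Function('U')(r, B) = Add(3, Mul(-1, Add(Mul(Mul(Mul(2, B, Pow(Add(1, Mul(2, Pow(B, 2))), -1)), r), B), 9))) = Add(3, Mul(-1, Add(Mul(Mul(2, B, r, Pow(Add(1, Mul(2, Pow(B, 2))), -1)), B), 9))) = Add(3, Mul(-1, Add(Mul(2, r, Pow(B, 2), Pow(Add(1, Mul(2, Pow(B, 2))), -1)), 9))) = Add(3, Mul(-1, Add(9, Mul(2, r, Pow(B, 2), Pow(Add(1, Mul(2, Pow(B, 2))), -1))))) = Add(3, Add(-9, Mul(-2, r, Pow(B, 2), Pow(Add(1, Mul(2, Pow(B, 2))), -1)))) = Add(-6, Mul(-2, r, Pow(B, 2), Pow(Add(1, Mul(2, Pow(B, 2))), -1))))
Add(Function('U')(-52, Function('s')(Function('x')(-3, 3))), 3327) = Add(Mul(2, Pow(Add(1, Mul(2, Pow(Pow(2, 2), 2))), -1), Add(-3, Mul(-6, Pow(Pow(2, 2), 2)), Mul(-1, -52, Pow(Pow(2, 2), 2)))), 3327) = Add(Mul(2, Pow(Add(1, Mul(2, Pow(4, 2))), -1), Add(-3, Mul(-6, Pow(4, 2)), Mul(-1, -52, Pow(4, 2)))), 3327) = Add(Mul(2, Pow(Add(1, Mul(2, 16)), -1), Add(-3, Mul(-6, 16), Mul(-1, -52, 16))), 3327) = Add(Mul(2, Pow(Add(1, 32), -1), Add(-3, -96, 832)), 3327) = Add(Mul(2, Pow(33, -1), 733), 3327) = Add(Mul(2, Rational(1, 33), 733), 3327) = Add(Rational(1466, 33), 3327) = Rational(111257, 33)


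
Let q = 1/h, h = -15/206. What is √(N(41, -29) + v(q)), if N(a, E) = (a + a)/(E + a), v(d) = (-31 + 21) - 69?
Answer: I*√2598/6 ≈ 8.4951*I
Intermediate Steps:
h = -15/206 (h = -15*1/206 = -15/206 ≈ -0.072816)
q = -206/15 (q = 1/(-15/206) = -206/15 ≈ -13.733)
v(d) = -79 (v(d) = -10 - 69 = -79)
N(a, E) = 2*a/(E + a) (N(a, E) = (2*a)/(E + a) = 2*a/(E + a))
√(N(41, -29) + v(q)) = √(2*41/(-29 + 41) - 79) = √(2*41/12 - 79) = √(2*41*(1/12) - 79) = √(41/6 - 79) = √(-433/6) = I*√2598/6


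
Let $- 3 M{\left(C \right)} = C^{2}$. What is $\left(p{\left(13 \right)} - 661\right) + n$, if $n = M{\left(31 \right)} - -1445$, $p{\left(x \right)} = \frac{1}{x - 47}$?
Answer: $\frac{47291}{102} \approx 463.64$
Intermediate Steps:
$M{\left(C \right)} = - \frac{C^{2}}{3}$
$p{\left(x \right)} = \frac{1}{-47 + x}$
$n = \frac{3374}{3}$ ($n = - \frac{31^{2}}{3} - -1445 = \left(- \frac{1}{3}\right) 961 + 1445 = - \frac{961}{3} + 1445 = \frac{3374}{3} \approx 1124.7$)
$\left(p{\left(13 \right)} - 661\right) + n = \left(\frac{1}{-47 + 13} - 661\right) + \frac{3374}{3} = \left(\frac{1}{-34} - 661\right) + \frac{3374}{3} = \left(- \frac{1}{34} - 661\right) + \frac{3374}{3} = - \frac{22475}{34} + \frac{3374}{3} = \frac{47291}{102}$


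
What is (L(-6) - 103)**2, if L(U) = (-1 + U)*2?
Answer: 13689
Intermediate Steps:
L(U) = -2 + 2*U
(L(-6) - 103)**2 = ((-2 + 2*(-6)) - 103)**2 = ((-2 - 12) - 103)**2 = (-14 - 103)**2 = (-117)**2 = 13689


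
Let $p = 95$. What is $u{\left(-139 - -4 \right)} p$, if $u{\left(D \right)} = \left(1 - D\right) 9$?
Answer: $116280$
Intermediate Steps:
$u{\left(D \right)} = 9 - 9 D$
$u{\left(-139 - -4 \right)} p = \left(9 - 9 \left(-139 - -4\right)\right) 95 = \left(9 - 9 \left(-139 + 4\right)\right) 95 = \left(9 - -1215\right) 95 = \left(9 + 1215\right) 95 = 1224 \cdot 95 = 116280$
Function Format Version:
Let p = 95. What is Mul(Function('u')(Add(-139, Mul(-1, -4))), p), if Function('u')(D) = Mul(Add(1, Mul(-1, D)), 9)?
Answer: 116280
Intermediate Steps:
Function('u')(D) = Add(9, Mul(-9, D))
Mul(Function('u')(Add(-139, Mul(-1, -4))), p) = Mul(Add(9, Mul(-9, Add(-139, Mul(-1, -4)))), 95) = Mul(Add(9, Mul(-9, Add(-139, 4))), 95) = Mul(Add(9, Mul(-9, -135)), 95) = Mul(Add(9, 1215), 95) = Mul(1224, 95) = 116280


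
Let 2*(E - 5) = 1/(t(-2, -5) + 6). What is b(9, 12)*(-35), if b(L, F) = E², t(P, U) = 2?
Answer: -229635/256 ≈ -897.01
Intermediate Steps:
E = 81/16 (E = 5 + 1/(2*(2 + 6)) = 5 + (½)/8 = 5 + (½)*(⅛) = 5 + 1/16 = 81/16 ≈ 5.0625)
b(L, F) = 6561/256 (b(L, F) = (81/16)² = 6561/256)
b(9, 12)*(-35) = (6561/256)*(-35) = -229635/256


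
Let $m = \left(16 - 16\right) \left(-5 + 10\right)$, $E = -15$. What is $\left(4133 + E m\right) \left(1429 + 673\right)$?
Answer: $8687566$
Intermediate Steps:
$m = 0$ ($m = 0 \cdot 5 = 0$)
$\left(4133 + E m\right) \left(1429 + 673\right) = \left(4133 - 0\right) \left(1429 + 673\right) = \left(4133 + 0\right) 2102 = 4133 \cdot 2102 = 8687566$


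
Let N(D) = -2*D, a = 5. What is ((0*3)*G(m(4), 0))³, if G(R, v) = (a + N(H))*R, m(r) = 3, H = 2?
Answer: 0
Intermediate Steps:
G(R, v) = R (G(R, v) = (5 - 2*2)*R = (5 - 4)*R = 1*R = R)
((0*3)*G(m(4), 0))³ = ((0*3)*3)³ = (0*3)³ = 0³ = 0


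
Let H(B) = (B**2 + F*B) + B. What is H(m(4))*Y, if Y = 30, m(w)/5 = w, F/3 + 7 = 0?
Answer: 0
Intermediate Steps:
F = -21 (F = -21 + 3*0 = -21 + 0 = -21)
m(w) = 5*w
H(B) = B**2 - 20*B (H(B) = (B**2 - 21*B) + B = B**2 - 20*B)
H(m(4))*Y = ((5*4)*(-20 + 5*4))*30 = (20*(-20 + 20))*30 = (20*0)*30 = 0*30 = 0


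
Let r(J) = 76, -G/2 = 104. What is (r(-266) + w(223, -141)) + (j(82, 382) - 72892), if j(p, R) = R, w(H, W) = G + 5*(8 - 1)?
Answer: -72607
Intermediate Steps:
G = -208 (G = -2*104 = -208)
w(H, W) = -173 (w(H, W) = -208 + 5*(8 - 1) = -208 + 5*7 = -208 + 35 = -173)
(r(-266) + w(223, -141)) + (j(82, 382) - 72892) = (76 - 173) + (382 - 72892) = -97 - 72510 = -72607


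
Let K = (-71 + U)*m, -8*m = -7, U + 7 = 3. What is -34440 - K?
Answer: -274995/8 ≈ -34374.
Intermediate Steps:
U = -4 (U = -7 + 3 = -4)
m = 7/8 (m = -1/8*(-7) = 7/8 ≈ 0.87500)
K = -525/8 (K = (-71 - 4)*(7/8) = -75*7/8 = -525/8 ≈ -65.625)
-34440 - K = -34440 - 1*(-525/8) = -34440 + 525/8 = -274995/8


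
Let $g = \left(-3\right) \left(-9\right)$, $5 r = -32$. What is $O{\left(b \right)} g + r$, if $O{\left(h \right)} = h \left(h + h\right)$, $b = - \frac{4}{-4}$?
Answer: $\frac{238}{5} \approx 47.6$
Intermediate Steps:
$b = 1$ ($b = \left(-4\right) \left(- \frac{1}{4}\right) = 1$)
$O{\left(h \right)} = 2 h^{2}$ ($O{\left(h \right)} = h 2 h = 2 h^{2}$)
$r = - \frac{32}{5}$ ($r = \frac{1}{5} \left(-32\right) = - \frac{32}{5} \approx -6.4$)
$g = 27$
$O{\left(b \right)} g + r = 2 \cdot 1^{2} \cdot 27 - \frac{32}{5} = 2 \cdot 1 \cdot 27 - \frac{32}{5} = 2 \cdot 27 - \frac{32}{5} = 54 - \frac{32}{5} = \frac{238}{5}$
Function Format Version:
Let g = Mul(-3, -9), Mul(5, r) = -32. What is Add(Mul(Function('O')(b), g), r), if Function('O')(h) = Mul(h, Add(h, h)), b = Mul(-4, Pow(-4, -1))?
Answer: Rational(238, 5) ≈ 47.600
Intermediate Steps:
b = 1 (b = Mul(-4, Rational(-1, 4)) = 1)
Function('O')(h) = Mul(2, Pow(h, 2)) (Function('O')(h) = Mul(h, Mul(2, h)) = Mul(2, Pow(h, 2)))
r = Rational(-32, 5) (r = Mul(Rational(1, 5), -32) = Rational(-32, 5) ≈ -6.4000)
g = 27
Add(Mul(Function('O')(b), g), r) = Add(Mul(Mul(2, Pow(1, 2)), 27), Rational(-32, 5)) = Add(Mul(Mul(2, 1), 27), Rational(-32, 5)) = Add(Mul(2, 27), Rational(-32, 5)) = Add(54, Rational(-32, 5)) = Rational(238, 5)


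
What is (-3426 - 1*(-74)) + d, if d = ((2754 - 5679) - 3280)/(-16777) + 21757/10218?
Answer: -574196177993/171427386 ≈ -3349.5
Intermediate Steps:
d = 428419879/171427386 (d = (-2925 - 3280)*(-1/16777) + 21757*(1/10218) = -6205*(-1/16777) + 21757/10218 = 6205/16777 + 21757/10218 = 428419879/171427386 ≈ 2.4991)
(-3426 - 1*(-74)) + d = (-3426 - 1*(-74)) + 428419879/171427386 = (-3426 + 74) + 428419879/171427386 = -3352 + 428419879/171427386 = -574196177993/171427386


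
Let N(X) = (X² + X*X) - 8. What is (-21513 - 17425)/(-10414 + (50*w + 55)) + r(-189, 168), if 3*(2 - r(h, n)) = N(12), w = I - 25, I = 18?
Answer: -2817452/32127 ≈ -87.697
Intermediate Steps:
w = -7 (w = 18 - 25 = -7)
N(X) = -8 + 2*X² (N(X) = (X² + X²) - 8 = 2*X² - 8 = -8 + 2*X²)
r(h, n) = -274/3 (r(h, n) = 2 - (-8 + 2*12²)/3 = 2 - (-8 + 2*144)/3 = 2 - (-8 + 288)/3 = 2 - ⅓*280 = 2 - 280/3 = -274/3)
(-21513 - 17425)/(-10414 + (50*w + 55)) + r(-189, 168) = (-21513 - 17425)/(-10414 + (50*(-7) + 55)) - 274/3 = -38938/(-10414 + (-350 + 55)) - 274/3 = -38938/(-10414 - 295) - 274/3 = -38938/(-10709) - 274/3 = -38938*(-1/10709) - 274/3 = 38938/10709 - 274/3 = -2817452/32127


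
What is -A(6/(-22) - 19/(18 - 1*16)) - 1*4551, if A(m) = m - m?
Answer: -4551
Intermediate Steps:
A(m) = 0
-A(6/(-22) - 19/(18 - 1*16)) - 1*4551 = -1*0 - 1*4551 = 0 - 4551 = -4551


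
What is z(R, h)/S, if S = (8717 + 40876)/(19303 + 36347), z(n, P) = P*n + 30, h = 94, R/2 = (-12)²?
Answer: 502742100/16531 ≈ 30412.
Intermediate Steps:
R = 288 (R = 2*(-12)² = 2*144 = 288)
z(n, P) = 30 + P*n
S = 16531/18550 (S = 49593/55650 = 49593*(1/55650) = 16531/18550 ≈ 0.89116)
z(R, h)/S = (30 + 94*288)/(16531/18550) = (30 + 27072)*(18550/16531) = 27102*(18550/16531) = 502742100/16531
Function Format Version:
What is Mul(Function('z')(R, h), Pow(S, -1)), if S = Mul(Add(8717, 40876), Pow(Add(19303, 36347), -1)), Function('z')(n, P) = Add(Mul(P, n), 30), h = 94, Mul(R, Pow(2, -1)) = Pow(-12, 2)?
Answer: Rational(502742100, 16531) ≈ 30412.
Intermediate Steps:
R = 288 (R = Mul(2, Pow(-12, 2)) = Mul(2, 144) = 288)
Function('z')(n, P) = Add(30, Mul(P, n))
S = Rational(16531, 18550) (S = Mul(49593, Pow(55650, -1)) = Mul(49593, Rational(1, 55650)) = Rational(16531, 18550) ≈ 0.89116)
Mul(Function('z')(R, h), Pow(S, -1)) = Mul(Add(30, Mul(94, 288)), Pow(Rational(16531, 18550), -1)) = Mul(Add(30, 27072), Rational(18550, 16531)) = Mul(27102, Rational(18550, 16531)) = Rational(502742100, 16531)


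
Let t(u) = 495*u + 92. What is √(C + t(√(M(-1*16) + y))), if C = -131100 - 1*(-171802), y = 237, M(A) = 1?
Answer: √(40794 + 495*√238) ≈ 220.07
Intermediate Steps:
C = 40702 (C = -131100 + 171802 = 40702)
t(u) = 92 + 495*u
√(C + t(√(M(-1*16) + y))) = √(40702 + (92 + 495*√(1 + 237))) = √(40702 + (92 + 495*√238)) = √(40794 + 495*√238)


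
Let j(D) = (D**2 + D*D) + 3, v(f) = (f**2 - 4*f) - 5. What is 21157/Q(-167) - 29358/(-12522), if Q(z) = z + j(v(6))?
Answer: -43831721/137742 ≈ -318.22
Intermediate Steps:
v(f) = -5 + f**2 - 4*f
j(D) = 3 + 2*D**2 (j(D) = (D**2 + D**2) + 3 = 2*D**2 + 3 = 3 + 2*D**2)
Q(z) = 101 + z (Q(z) = z + (3 + 2*(-5 + 6**2 - 4*6)**2) = z + (3 + 2*(-5 + 36 - 24)**2) = z + (3 + 2*7**2) = z + (3 + 2*49) = z + (3 + 98) = z + 101 = 101 + z)
21157/Q(-167) - 29358/(-12522) = 21157/(101 - 167) - 29358/(-12522) = 21157/(-66) - 29358*(-1/12522) = 21157*(-1/66) + 4893/2087 = -21157/66 + 4893/2087 = -43831721/137742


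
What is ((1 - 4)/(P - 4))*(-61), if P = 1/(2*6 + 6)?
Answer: -3294/71 ≈ -46.394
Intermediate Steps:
P = 1/18 (P = 1/(12 + 6) = 1/18 ≈ 0.055556)
((1 - 4)/(P - 4))*(-61) = ((1 - 4)/(1/18 - 4))*(-61) = -3/(-71/18)*(-61) = -3*(-18/71)*(-61) = (54/71)*(-61) = -3294/71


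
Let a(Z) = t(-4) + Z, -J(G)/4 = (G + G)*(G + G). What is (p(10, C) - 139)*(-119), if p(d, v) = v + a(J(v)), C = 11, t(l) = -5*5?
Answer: 248591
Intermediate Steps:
t(l) = -25
J(G) = -16*G**2 (J(G) = -4*(G + G)*(G + G) = -4*2*G*2*G = -16*G**2)
a(Z) = -25 + Z
p(d, v) = -25 + v - 16*v**2 (p(d, v) = v + (-25 - 16*v**2) = -25 + v - 16*v**2)
(p(10, C) - 139)*(-119) = ((-25 + 11 - 16*11**2) - 139)*(-119) = ((-25 + 11 - 16*121) - 139)*(-119) = ((-25 + 11 - 1936) - 139)*(-119) = (-1950 - 139)*(-119) = -2089*(-119) = 248591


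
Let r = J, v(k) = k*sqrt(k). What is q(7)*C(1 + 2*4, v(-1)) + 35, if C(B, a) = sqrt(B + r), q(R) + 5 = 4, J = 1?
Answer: 35 - sqrt(10) ≈ 31.838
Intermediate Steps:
q(R) = -1 (q(R) = -5 + 4 = -1)
v(k) = k**(3/2)
r = 1
C(B, a) = sqrt(1 + B) (C(B, a) = sqrt(B + 1) = sqrt(1 + B))
q(7)*C(1 + 2*4, v(-1)) + 35 = -sqrt(1 + (1 + 2*4)) + 35 = -sqrt(1 + (1 + 8)) + 35 = -sqrt(1 + 9) + 35 = -sqrt(10) + 35 = 35 - sqrt(10)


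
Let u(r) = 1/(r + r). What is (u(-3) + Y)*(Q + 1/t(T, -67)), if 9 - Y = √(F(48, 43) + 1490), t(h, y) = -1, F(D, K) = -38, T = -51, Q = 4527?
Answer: 119939/3 - 99572*√3 ≈ -1.3248e+5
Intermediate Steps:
u(r) = 1/(2*r)
Y = 9 - 22*√3 (Y = 9 - √(-38 + 1490) = 9 - √1452 = 9 - 22*√3 ≈ -29.105)
(u(-3) + Y)*(Q + 1/t(T, -67)) = ((½)/(-3) + (9 - 22*√3))*(4527 + 1/(-1)) = ((½)*(-⅓) + (9 - 22*√3))*(4527 - 1) = (-⅙ + (9 - 22*√3))*4526 = (53/6 - 22*√3)*4526 = 119939/3 - 99572*√3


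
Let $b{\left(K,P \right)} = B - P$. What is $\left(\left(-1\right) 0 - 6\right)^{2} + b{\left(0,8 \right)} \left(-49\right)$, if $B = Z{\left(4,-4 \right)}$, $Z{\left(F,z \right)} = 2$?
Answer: $330$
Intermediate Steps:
$B = 2$
$b{\left(K,P \right)} = 2 - P$
$\left(\left(-1\right) 0 - 6\right)^{2} + b{\left(0,8 \right)} \left(-49\right) = \left(\left(-1\right) 0 - 6\right)^{2} + \left(2 - 8\right) \left(-49\right) = \left(0 - 6\right)^{2} + \left(2 - 8\right) \left(-49\right) = \left(-6\right)^{2} - -294 = 36 + 294 = 330$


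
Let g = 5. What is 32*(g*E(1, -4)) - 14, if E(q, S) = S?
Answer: -654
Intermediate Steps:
32*(g*E(1, -4)) - 14 = 32*(5*(-4)) - 14 = 32*(-20) - 14 = -640 - 14 = -654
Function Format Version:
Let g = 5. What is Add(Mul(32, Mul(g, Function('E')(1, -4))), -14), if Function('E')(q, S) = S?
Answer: -654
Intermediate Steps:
Add(Mul(32, Mul(g, Function('E')(1, -4))), -14) = Add(Mul(32, Mul(5, -4)), -14) = Add(Mul(32, -20), -14) = Add(-640, -14) = -654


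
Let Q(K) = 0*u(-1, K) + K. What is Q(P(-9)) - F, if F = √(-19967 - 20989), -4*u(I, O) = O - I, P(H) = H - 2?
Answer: -11 - 2*I*√10239 ≈ -11.0 - 202.38*I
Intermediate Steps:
P(H) = -2 + H
u(I, O) = -O/4 + I/4 (u(I, O) = -(O - I)/4 = -O/4 + I/4)
Q(K) = K (Q(K) = 0*(-K/4 + (¼)*(-1)) + K = 0*(-K/4 - ¼) + K = 0*(-¼ - K/4) + K = 0 + K = K)
F = 2*I*√10239 (F = √(-40956) = 2*I*√10239 ≈ 202.38*I)
Q(P(-9)) - F = (-2 - 9) - 2*I*√10239 = -11 - 2*I*√10239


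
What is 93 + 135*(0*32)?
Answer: 93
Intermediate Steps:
93 + 135*(0*32) = 93 + 135*0 = 93 + 0 = 93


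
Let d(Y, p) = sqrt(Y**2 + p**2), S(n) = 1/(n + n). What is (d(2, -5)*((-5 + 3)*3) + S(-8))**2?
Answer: 267265/256 + 3*sqrt(29)/4 ≈ 1048.0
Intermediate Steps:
S(n) = 1/(2*n)
(d(2, -5)*((-5 + 3)*3) + S(-8))**2 = (sqrt(2**2 + (-5)**2)*((-5 + 3)*3) + (1/2)/(-8))**2 = (sqrt(4 + 25)*(-2*3) + (1/2)*(-1/8))**2 = (sqrt(29)*(-6) - 1/16)**2 = (-6*sqrt(29) - 1/16)**2 = (-1/16 - 6*sqrt(29))**2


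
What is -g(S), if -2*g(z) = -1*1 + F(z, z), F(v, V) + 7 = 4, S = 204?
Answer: -2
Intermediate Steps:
F(v, V) = -3 (F(v, V) = -7 + 4 = -3)
g(z) = 2 (g(z) = -(-1*1 - 3)/2 = -(-1 - 3)/2 = -½*(-4) = 2)
-g(S) = -1*2 = -2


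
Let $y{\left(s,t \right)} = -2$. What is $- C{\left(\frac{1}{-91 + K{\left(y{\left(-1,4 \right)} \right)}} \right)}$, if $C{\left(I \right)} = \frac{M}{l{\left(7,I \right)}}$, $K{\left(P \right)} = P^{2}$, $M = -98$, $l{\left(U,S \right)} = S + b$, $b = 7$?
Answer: $\frac{4263}{304} \approx 14.023$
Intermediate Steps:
$l{\left(U,S \right)} = 7 + S$ ($l{\left(U,S \right)} = S + 7 = 7 + S$)
$C{\left(I \right)} = - \frac{98}{7 + I}$
$- C{\left(\frac{1}{-91 + K{\left(y{\left(-1,4 \right)} \right)}} \right)} = - \frac{-98}{7 + \frac{1}{-91 + \left(-2\right)^{2}}} = - \frac{-98}{7 + \frac{1}{-91 + 4}} = - \frac{-98}{7 + \frac{1}{-87}} = - \frac{-98}{7 - \frac{1}{87}} = - \frac{-98}{\frac{608}{87}} = - \frac{\left(-98\right) 87}{608} = \left(-1\right) \left(- \frac{4263}{304}\right) = \frac{4263}{304}$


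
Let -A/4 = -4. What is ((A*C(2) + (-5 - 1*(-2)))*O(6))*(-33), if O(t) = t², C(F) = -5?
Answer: 98604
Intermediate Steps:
A = 16 (A = -4*(-4) = 16)
((A*C(2) + (-5 - 1*(-2)))*O(6))*(-33) = ((16*(-5) + (-5 - 1*(-2)))*6²)*(-33) = ((-80 + (-5 + 2))*36)*(-33) = ((-80 - 3)*36)*(-33) = -83*36*(-33) = -2988*(-33) = 98604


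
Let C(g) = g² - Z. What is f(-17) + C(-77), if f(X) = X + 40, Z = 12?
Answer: 5940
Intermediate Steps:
C(g) = -12 + g² (C(g) = g² - 1*12 = g² - 12 = -12 + g²)
f(X) = 40 + X
f(-17) + C(-77) = (40 - 17) + (-12 + (-77)²) = 23 + (-12 + 5929) = 23 + 5917 = 5940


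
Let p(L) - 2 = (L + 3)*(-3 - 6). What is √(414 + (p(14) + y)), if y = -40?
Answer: √223 ≈ 14.933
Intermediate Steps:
p(L) = -25 - 9*L (p(L) = 2 + (L + 3)*(-3 - 6) = 2 + (3 + L)*(-9) = 2 + (-27 - 9*L) = -25 - 9*L)
√(414 + (p(14) + y)) = √(414 + ((-25 - 9*14) - 40)) = √(414 + ((-25 - 126) - 40)) = √(414 + (-151 - 40)) = √(414 - 191) = √223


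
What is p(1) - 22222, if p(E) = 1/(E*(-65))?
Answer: -1444431/65 ≈ -22222.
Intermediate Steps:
p(E) = -1/(65*E) (p(E) = 1/(-65*E) = -1/(65*E))
p(1) - 22222 = -1/65/1 - 22222 = -1/65*1 - 22222 = -1/65 - 22222 = -1444431/65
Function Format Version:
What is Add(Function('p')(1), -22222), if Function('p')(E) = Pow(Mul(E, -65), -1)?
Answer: Rational(-1444431, 65) ≈ -22222.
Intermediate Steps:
Function('p')(E) = Mul(Rational(-1, 65), Pow(E, -1)) (Function('p')(E) = Pow(Mul(-65, E), -1) = Mul(Rational(-1, 65), Pow(E, -1)))
Add(Function('p')(1), -22222) = Add(Mul(Rational(-1, 65), Pow(1, -1)), -22222) = Add(Mul(Rational(-1, 65), 1), -22222) = Add(Rational(-1, 65), -22222) = Rational(-1444431, 65)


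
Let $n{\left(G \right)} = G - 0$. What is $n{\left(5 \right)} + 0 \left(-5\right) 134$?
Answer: $5$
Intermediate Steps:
$n{\left(G \right)} = G$ ($n{\left(G \right)} = G + 0 = G$)
$n{\left(5 \right)} + 0 \left(-5\right) 134 = 5 + 0 \left(-5\right) 134 = 5 + 0 \cdot 134 = 5 + 0 = 5$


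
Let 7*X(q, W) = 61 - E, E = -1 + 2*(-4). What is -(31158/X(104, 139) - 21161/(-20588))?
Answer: -320846257/102940 ≈ -3116.8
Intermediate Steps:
E = -9 (E = -1 - 8 = -9)
X(q, W) = 10 (X(q, W) = (61 - 1*(-9))/7 = (61 + 9)/7 = (⅐)*70 = 10)
-(31158/X(104, 139) - 21161/(-20588)) = -(31158/10 - 21161/(-20588)) = -(31158*(⅒) - 21161*(-1/20588)) = -(15579/5 + 21161/20588) = -1*320846257/102940 = -320846257/102940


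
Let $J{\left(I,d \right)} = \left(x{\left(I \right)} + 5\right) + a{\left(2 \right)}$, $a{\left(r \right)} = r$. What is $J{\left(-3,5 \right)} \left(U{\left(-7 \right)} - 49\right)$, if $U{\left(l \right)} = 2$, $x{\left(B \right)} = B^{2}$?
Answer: $-752$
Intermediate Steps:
$J{\left(I,d \right)} = 7 + I^{2}$ ($J{\left(I,d \right)} = \left(I^{2} + 5\right) + 2 = \left(5 + I^{2}\right) + 2 = 7 + I^{2}$)
$J{\left(-3,5 \right)} \left(U{\left(-7 \right)} - 49\right) = \left(7 + \left(-3\right)^{2}\right) \left(2 - 49\right) = \left(7 + 9\right) \left(-47\right) = 16 \left(-47\right) = -752$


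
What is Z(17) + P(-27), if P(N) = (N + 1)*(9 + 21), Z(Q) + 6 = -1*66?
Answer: -852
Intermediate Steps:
Z(Q) = -72 (Z(Q) = -6 - 1*66 = -6 - 66 = -72)
P(N) = 30 + 30*N (P(N) = (1 + N)*30 = 30 + 30*N)
Z(17) + P(-27) = -72 + (30 + 30*(-27)) = -72 + (30 - 810) = -72 - 780 = -852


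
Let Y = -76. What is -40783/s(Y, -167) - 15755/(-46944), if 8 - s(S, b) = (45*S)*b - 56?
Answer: 2727954883/6702147936 ≈ 0.40703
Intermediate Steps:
s(S, b) = 64 - 45*S*b (s(S, b) = 8 - ((45*S)*b - 56) = 8 - (45*S*b - 56) = 8 - (-56 + 45*S*b) = 8 + (56 - 45*S*b) = 64 - 45*S*b)
-40783/s(Y, -167) - 15755/(-46944) = -40783/(64 - 45*(-76)*(-167)) - 15755/(-46944) = -40783/(64 - 571140) - 15755*(-1/46944) = -40783/(-571076) + 15755/46944 = -40783*(-1/571076) + 15755/46944 = 40783/571076 + 15755/46944 = 2727954883/6702147936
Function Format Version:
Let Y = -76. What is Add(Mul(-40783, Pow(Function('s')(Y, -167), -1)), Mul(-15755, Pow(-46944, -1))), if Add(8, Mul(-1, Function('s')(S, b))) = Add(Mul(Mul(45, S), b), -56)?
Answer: Rational(2727954883, 6702147936) ≈ 0.40703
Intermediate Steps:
Function('s')(S, b) = Add(64, Mul(-45, S, b)) (Function('s')(S, b) = Add(8, Mul(-1, Add(Mul(Mul(45, S), b), -56))) = Add(8, Mul(-1, Add(Mul(45, S, b), -56))) = Add(8, Mul(-1, Add(-56, Mul(45, S, b)))) = Add(8, Add(56, Mul(-45, S, b))) = Add(64, Mul(-45, S, b)))
Add(Mul(-40783, Pow(Function('s')(Y, -167), -1)), Mul(-15755, Pow(-46944, -1))) = Add(Mul(-40783, Pow(Add(64, Mul(-45, -76, -167)), -1)), Mul(-15755, Pow(-46944, -1))) = Add(Mul(-40783, Pow(Add(64, -571140), -1)), Mul(-15755, Rational(-1, 46944))) = Add(Mul(-40783, Pow(-571076, -1)), Rational(15755, 46944)) = Add(Mul(-40783, Rational(-1, 571076)), Rational(15755, 46944)) = Add(Rational(40783, 571076), Rational(15755, 46944)) = Rational(2727954883, 6702147936)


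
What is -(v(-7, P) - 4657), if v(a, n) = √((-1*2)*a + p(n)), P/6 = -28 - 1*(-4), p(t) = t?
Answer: 4657 - I*√130 ≈ 4657.0 - 11.402*I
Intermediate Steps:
P = -144 (P = 6*(-28 - 1*(-4)) = 6*(-28 + 4) = 6*(-24) = -144)
v(a, n) = √(n - 2*a) (v(a, n) = √((-1*2)*a + n) = √(-2*a + n) = √(n - 2*a))
-(v(-7, P) - 4657) = -(√(-144 - 2*(-7)) - 4657) = -(√(-144 + 14) - 4657) = -(√(-130) - 4657) = -(I*√130 - 4657) = -(-4657 + I*√130) = 4657 - I*√130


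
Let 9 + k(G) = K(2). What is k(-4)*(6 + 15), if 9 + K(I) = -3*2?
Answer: -504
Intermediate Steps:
K(I) = -15 (K(I) = -9 - 3*2 = -9 - 6 = -15)
k(G) = -24 (k(G) = -9 - 15 = -24)
k(-4)*(6 + 15) = -24*(6 + 15) = -24*21 = -504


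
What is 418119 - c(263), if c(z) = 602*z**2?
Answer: -41221619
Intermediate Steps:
418119 - c(263) = 418119 - 602*263**2 = 418119 - 602*69169 = 418119 - 1*41639738 = 418119 - 41639738 = -41221619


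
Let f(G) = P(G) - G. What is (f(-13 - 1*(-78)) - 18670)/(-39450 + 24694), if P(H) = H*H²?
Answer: -127945/7378 ≈ -17.341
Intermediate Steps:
P(H) = H³
f(G) = G³ - G
(f(-13 - 1*(-78)) - 18670)/(-39450 + 24694) = (((-13 - 1*(-78))³ - (-13 - 1*(-78))) - 18670)/(-39450 + 24694) = (((-13 + 78)³ - (-13 + 78)) - 18670)/(-14756) = ((65³ - 1*65) - 18670)*(-1/14756) = ((274625 - 65) - 18670)*(-1/14756) = (274560 - 18670)*(-1/14756) = 255890*(-1/14756) = -127945/7378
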